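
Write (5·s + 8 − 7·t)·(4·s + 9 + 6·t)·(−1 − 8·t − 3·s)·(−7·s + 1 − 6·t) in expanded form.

(5·s + 8 − 7·t)·(4·s + 9 + 6·t)·(−1 − 8·t − 3·s)·(−7·s + 1 − 6·t)
= (20·s^2 + 45·s + 30·s·t + 32·s + 72 + 48·t − 28·s·t − 63·t − 42·t^2)·(−1 − 8·t − 3·s)·(−7·s + 1 − 6·t)    [distributive law]
= (20·s^2 + 77·s + 2·s·t + 72 − 15·t − 42·t^2)·(−1 − 8·t − 3·s)·(−7·s + 1 − 6·t)    [combine like terms]
= (−20·s^2 − 160·s^2·t − 60·s^3 − 77·s − 616·s·t − 231·s^2 − 2·s·t − 16·s·t^2 − 6·s^2·t − 72 − 576·t − 216·s + 15·t + 120·t^2 + 45·s·t + 42·t^2 + 336·t^3 + 126·s·t^2)·(−7·s + 1 − 6·t)    [distributive law]
= (−251·s^2 − 166·s^2·t − 60·s^3 − 293·s − 573·s·t + 110·s·t^2 − 72 − 561·t + 162·t^2 + 336·t^3)·(−7·s + 1 − 6·t)    [combine like terms]
= 1757·s^3 − 251·s^2 + 1506·s^2·t + 1162·s^3·t − 166·s^2·t + 996·s^2·t^2 + 420·s^4 − 60·s^3 + 360·s^3·t + 2051·s^2 − 293·s + 1758·s·t + 4011·s^2·t − 573·s·t + 3438·s·t^2 − 770·s^2·t^2 + 110·s·t^2 − 660·s·t^3 + 504·s − 72 + 432·t + 3927·s·t − 561·t + 3366·t^2 − 1134·s·t^2 + 162·t^2 − 972·t^3 − 2352·s·t^3 + 336·t^3 − 2016·t^4    [distributive law]
= 1697·s^3 + 1800·s^2 + 5351·s^2·t + 1522·s^3·t + 226·s^2·t^2 + 420·s^4 + 211·s + 5112·s·t + 2414·s·t^2 − 3012·s·t^3 − 72 − 129·t + 3528·t^2 − 636·t^3 − 2016·t^4    [combine like terms]

1697·s^3 + 1800·s^2 + 5351·s^2·t + 1522·s^3·t + 226·s^2·t^2 + 420·s^4 + 211·s + 5112·s·t + 2414·s·t^2 − 3012·s·t^3 − 72 − 129·t + 3528·t^2 − 636·t^3 − 2016·t^4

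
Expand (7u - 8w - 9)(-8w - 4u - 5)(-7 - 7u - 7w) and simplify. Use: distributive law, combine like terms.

-623uw + 364u²w - 280uw² + 189u² + 196u³ - 322u - 1232w² - 448w³ - 1099w - 315

(7u - 8w - 9)(-8w - 4u - 5)(-7 - 7u - 7w)
= (-56uw - 28u² - 35u + 64w² + 32uw + 40w + 72w + 36u + 45)(-7 - 7u - 7w)    [distributive law]
= (-24uw - 28u² + u + 64w² + 112w + 45)(-7 - 7u - 7w)    [combine like terms]
= 168uw + 168u²w + 168uw² + 196u² + 196u³ + 196u²w - 7u - 7u² - 7uw - 448w² - 448uw² - 448w³ - 784w - 784uw - 784w² - 315 - 315u - 315w    [distributive law]
= -623uw + 364u²w - 280uw² + 189u² + 196u³ - 322u - 1232w² - 448w³ - 1099w - 315    [combine like terms]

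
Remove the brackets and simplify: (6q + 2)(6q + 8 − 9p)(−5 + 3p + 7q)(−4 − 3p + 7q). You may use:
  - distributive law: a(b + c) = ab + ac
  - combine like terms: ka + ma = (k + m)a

(6q + 2)(6q + 8 − 9p)(−5 + 3p + 7q)(−4 − 3p + 7q)
= (36q^2 + 48q − 54pq + 12q + 16 − 18p)(−5 + 3p + 7q)(−4 − 3p + 7q)    [distributive law]
= (36q^2 + 60q − 54pq + 16 − 18p)(−5 + 3p + 7q)(−4 − 3p + 7q)    [combine like terms]
= (−180q^2 + 108pq^2 + 252q^3 − 300q + 180pq + 420q^2 + 270pq − 162p^2q − 378pq^2 − 80 + 48p + 112q + 90p − 54p^2 − 126pq)(−4 − 3p + 7q)    [distributive law]
= (240q^2 − 270pq^2 + 252q^3 − 188q + 324pq − 162p^2q − 80 + 138p − 54p^2)(−4 − 3p + 7q)    [combine like terms]
= −960q^2 − 720pq^2 + 1680q^3 + 1080pq^2 + 810p^2q^2 − 1890pq^3 − 1008q^3 − 756pq^3 + 1764q^4 + 752q + 564pq − 1316q^2 − 1296pq − 972p^2q + 2268pq^2 + 648p^2q + 486p^3q − 1134p^2q^2 + 320 + 240p − 560q − 552p − 414p^2 + 966pq + 216p^2 + 162p^3 − 378p^2q    [distributive law]
= −2276q^2 + 2628pq^2 + 672q^3 − 324p^2q^2 − 2646pq^3 + 1764q^4 + 192q + 234pq − 702p^2q + 486p^3q + 320 − 312p − 198p^2 + 162p^3    [combine like terms]

−2276q^2 + 2628pq^2 + 672q^3 − 324p^2q^2 − 2646pq^3 + 1764q^4 + 192q + 234pq − 702p^2q + 486p^3q + 320 − 312p − 198p^2 + 162p^3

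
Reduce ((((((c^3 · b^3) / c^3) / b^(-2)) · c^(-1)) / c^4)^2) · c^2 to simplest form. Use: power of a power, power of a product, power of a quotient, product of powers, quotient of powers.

b^10·c^(-8)

((((((c^3 · b^3) / c^3) / b^(-2)) · c^(-1)) / c^4)^2) · c^2
= ((((((c^3 · b^3) / c^3) / b^(-2)) · c^(-1))^2) / ((c^4)^2)) · c^2    [power of a quotient]
= ((((((c^3 · b^3) / c^3) / b^(-2))^2) · ((c^(-1))^2)) / ((c^4)^2)) · c^2    [power of a product]
= ((((((c^3 · b^3) / c^3)^2) / ((b^(-2))^2)) · ((c^(-1))^2)) / ((c^4)^2)) · c^2    [power of a quotient]
= ((((((c^3 · b^3)^2) / ((c^3)^2)) / ((b^(-2))^2)) · ((c^(-1))^2)) / ((c^4)^2)) · c^2    [power of a quotient]
= (((((((c^3)^2) · ((b^3)^2)) / ((c^3)^2)) / ((b^(-2))^2)) · ((c^(-1))^2)) / ((c^4)^2)) · c^2    [power of a product]
= (((((c^6 · ((b^3)^2)) / ((c^3)^2)) / ((b^(-2))^2)) · ((c^(-1))^2)) / ((c^4)^2)) · c^2    [power of a power]
= (((((c^6 · b^6) / ((c^3)^2)) / ((b^(-2))^2)) · ((c^(-1))^2)) / ((c^4)^2)) · c^2    [power of a power]
= (((((c^6 · b^6) / c^6) / ((b^(-2))^2)) · ((c^(-1))^2)) / ((c^4)^2)) · c^2    [power of a power]
= (((((c^6 · b^6) / c^6) / b^(-4)) · ((c^(-1))^2)) / ((c^4)^2)) · c^2    [power of a power]
= (((((c^6 · b^6) / c^6) / b^(-4)) · c^(-2)) / ((c^4)^2)) · c^2    [power of a power]
= (((((c^6 · b^6) / c^6) / b^(-4)) · c^(-2)) / c^8) · c^2    [power of a power]
= b^10·c^(-8)    [quotient of powers; product of powers]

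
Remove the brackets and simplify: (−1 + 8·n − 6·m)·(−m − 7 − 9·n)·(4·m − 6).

136·m^2 − 230·m − 42 − 464·m·n + 282·n + 184·m^2·n − 288·m·n^2 + 432·n^2 + 24·m^3

(−1 + 8·n − 6·m)·(−m − 7 − 9·n)·(4·m − 6)
= (m + 7 + 9·n − 8·m·n − 56·n − 72·n^2 + 6·m^2 + 42·m + 54·m·n)·(4·m − 6)    [distributive law]
= (43·m + 7 − 47·n + 46·m·n − 72·n^2 + 6·m^2)·(4·m − 6)    [combine like terms]
= 172·m^2 − 258·m + 28·m − 42 − 188·m·n + 282·n + 184·m^2·n − 276·m·n − 288·m·n^2 + 432·n^2 + 24·m^3 − 36·m^2    [distributive law]
= 136·m^2 − 230·m − 42 − 464·m·n + 282·n + 184·m^2·n − 288·m·n^2 + 432·n^2 + 24·m^3    [combine like terms]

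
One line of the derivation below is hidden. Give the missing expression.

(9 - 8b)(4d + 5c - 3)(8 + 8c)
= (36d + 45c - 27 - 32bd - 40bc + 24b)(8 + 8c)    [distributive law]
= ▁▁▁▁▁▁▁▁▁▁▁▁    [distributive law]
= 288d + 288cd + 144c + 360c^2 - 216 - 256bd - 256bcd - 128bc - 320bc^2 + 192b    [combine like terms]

Applying distributive law to the line above:

288d + 288cd + 360c + 360c^2 - 216 - 216c - 256bd - 256bcd - 320bc - 320bc^2 + 192b + 192bc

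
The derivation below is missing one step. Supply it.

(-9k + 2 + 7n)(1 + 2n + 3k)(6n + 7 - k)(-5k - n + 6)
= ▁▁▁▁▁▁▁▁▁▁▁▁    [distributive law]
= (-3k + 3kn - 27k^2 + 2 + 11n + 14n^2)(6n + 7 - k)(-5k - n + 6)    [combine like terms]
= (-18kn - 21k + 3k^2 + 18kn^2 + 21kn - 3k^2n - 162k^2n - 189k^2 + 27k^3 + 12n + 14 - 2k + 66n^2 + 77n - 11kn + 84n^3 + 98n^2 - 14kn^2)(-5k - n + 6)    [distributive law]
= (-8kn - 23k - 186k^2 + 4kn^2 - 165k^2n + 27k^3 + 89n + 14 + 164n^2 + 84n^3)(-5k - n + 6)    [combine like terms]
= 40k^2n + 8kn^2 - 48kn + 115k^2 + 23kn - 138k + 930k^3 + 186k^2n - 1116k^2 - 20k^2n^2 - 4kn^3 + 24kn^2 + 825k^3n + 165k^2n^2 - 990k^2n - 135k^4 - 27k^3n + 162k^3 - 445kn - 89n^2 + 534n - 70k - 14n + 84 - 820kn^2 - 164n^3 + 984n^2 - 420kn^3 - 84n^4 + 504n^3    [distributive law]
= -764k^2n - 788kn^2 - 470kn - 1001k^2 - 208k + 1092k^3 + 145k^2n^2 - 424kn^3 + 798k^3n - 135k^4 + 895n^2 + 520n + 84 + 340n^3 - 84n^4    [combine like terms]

Applying distributive law to the line above:

(-9k - 18kn - 27k^2 + 2 + 4n + 6k + 7n + 14n^2 + 21kn)(6n + 7 - k)(-5k - n + 6)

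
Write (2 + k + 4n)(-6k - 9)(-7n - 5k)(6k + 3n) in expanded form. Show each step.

2277k^2n + 2493kn^2 + 630k^3 + 1026kn + 378n^2 + 540k^2 + 1062k^3n + 1494k^2n^2 + 180k^4 + 504kn^3 + 756n^3

(2 + k + 4n)(-6k - 9)(-7n - 5k)(6k + 3n)
= (-12k - 18 - 6k^2 - 9k - 24kn - 36n)(-7n - 5k)(6k + 3n)    [distributive law]
= (-21k - 18 - 6k^2 - 24kn - 36n)(-7n - 5k)(6k + 3n)    [combine like terms]
= (147kn + 105k^2 + 126n + 90k + 42k^2n + 30k^3 + 168kn^2 + 120k^2n + 252n^2 + 180kn)(6k + 3n)    [distributive law]
= (327kn + 105k^2 + 126n + 90k + 162k^2n + 30k^3 + 168kn^2 + 252n^2)(6k + 3n)    [combine like terms]
= 1962k^2n + 981kn^2 + 630k^3 + 315k^2n + 756kn + 378n^2 + 540k^2 + 270kn + 972k^3n + 486k^2n^2 + 180k^4 + 90k^3n + 1008k^2n^2 + 504kn^3 + 1512kn^2 + 756n^3    [distributive law]
= 2277k^2n + 2493kn^2 + 630k^3 + 1026kn + 378n^2 + 540k^2 + 1062k^3n + 1494k^2n^2 + 180k^4 + 504kn^3 + 756n^3    [combine like terms]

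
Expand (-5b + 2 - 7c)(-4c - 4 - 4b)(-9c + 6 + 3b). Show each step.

-348bc^2 + 240bc - 36b^2c + 48b + 156b^2 + 60b^3 - 12c^2 + 192c - 48 - 252c^3

(-5b + 2 - 7c)(-4c - 4 - 4b)(-9c + 6 + 3b)
= (20bc + 20b + 20b^2 - 8c - 8 - 8b + 28c^2 + 28c + 28bc)(-9c + 6 + 3b)    [distributive law]
= (48bc + 12b + 20b^2 + 20c - 8 + 28c^2)(-9c + 6 + 3b)    [combine like terms]
= -432bc^2 + 288bc + 144b^2c - 108bc + 72b + 36b^2 - 180b^2c + 120b^2 + 60b^3 - 180c^2 + 120c + 60bc + 72c - 48 - 24b - 252c^3 + 168c^2 + 84bc^2    [distributive law]
= -348bc^2 + 240bc - 36b^2c + 48b + 156b^2 + 60b^3 - 12c^2 + 192c - 48 - 252c^3    [combine like terms]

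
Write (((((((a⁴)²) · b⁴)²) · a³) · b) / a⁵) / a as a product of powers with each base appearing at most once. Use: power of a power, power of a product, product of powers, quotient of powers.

(((((((a⁴)²) · b⁴)²) · a³) · b) / a⁵) / a
= (((((((a⁴)²)²) · ((b⁴)²)) · a³) · b) / a⁵) / a    [power of a product]
= ((((((a⁴)⁴) · ((b⁴)²)) · a³) · b) / a⁵) / a    [power of a power]
= ((((a¹⁶ · ((b⁴)²)) · a³) · b) / a⁵) / a    [power of a power]
= ((((a¹⁶ · b⁸) · a³) · b) / a⁵) / a    [power of a power]
= a¹³b⁹    [quotient of powers; product of powers]

a¹³b⁹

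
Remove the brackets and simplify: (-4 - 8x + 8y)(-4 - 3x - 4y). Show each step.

16 + 44x - 16y + 24x^2 + 8xy - 32y^2

(-4 - 8x + 8y)(-4 - 3x - 4y)
= 16 + 12x + 16y + 32x + 24x^2 + 32xy - 32y - 24xy - 32y^2    [distributive law]
= 16 + 44x - 16y + 24x^2 + 8xy - 32y^2    [combine like terms]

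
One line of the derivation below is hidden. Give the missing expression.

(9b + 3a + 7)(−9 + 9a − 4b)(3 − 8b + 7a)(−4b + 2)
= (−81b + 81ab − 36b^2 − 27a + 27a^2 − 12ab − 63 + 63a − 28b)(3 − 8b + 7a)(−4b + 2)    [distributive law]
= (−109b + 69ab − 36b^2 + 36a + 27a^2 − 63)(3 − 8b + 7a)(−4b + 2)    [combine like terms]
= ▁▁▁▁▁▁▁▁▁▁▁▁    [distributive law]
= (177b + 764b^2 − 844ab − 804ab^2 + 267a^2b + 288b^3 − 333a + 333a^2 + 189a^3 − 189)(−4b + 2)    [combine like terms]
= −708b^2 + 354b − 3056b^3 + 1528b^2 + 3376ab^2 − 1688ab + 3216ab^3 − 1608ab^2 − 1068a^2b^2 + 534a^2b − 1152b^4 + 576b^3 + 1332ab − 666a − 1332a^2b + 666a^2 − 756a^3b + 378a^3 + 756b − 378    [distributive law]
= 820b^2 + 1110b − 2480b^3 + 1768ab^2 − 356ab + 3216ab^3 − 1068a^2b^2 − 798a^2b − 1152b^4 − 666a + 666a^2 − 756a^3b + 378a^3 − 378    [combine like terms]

By distributive law:

(−327b + 872b^2 − 763ab + 207ab − 552ab^2 + 483a^2b − 108b^2 + 288b^3 − 252ab^2 + 108a − 288ab + 252a^2 + 81a^2 − 216a^2b + 189a^3 − 189 + 504b − 441a)(−4b + 2)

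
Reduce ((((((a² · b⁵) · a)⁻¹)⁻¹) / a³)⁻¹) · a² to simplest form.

a²·b⁻⁵

((((((a² · b⁵) · a)⁻¹)⁻¹) / a³)⁻¹) · a²
= ((((((a² · b⁵) · a)⁻¹)⁻¹)⁻¹) / ((a³)⁻¹)) · a²    [power of a quotient]
= (((((a² · b⁵) · a)⁻¹)¹) / ((a³)⁻¹)) · a²    [power of a power]
= ((((a² · b⁵) · a)⁻¹) / ((a³)⁻¹)) · a²    [power of a power]
= ((((a² · b⁵)⁻¹) · (a⁻¹)) / ((a³)⁻¹)) · a²    [power of a product]
= (((((a²)⁻¹) · ((b⁵)⁻¹)) · (a⁻¹)) / ((a³)⁻¹)) · a²    [power of a product]
= (((a⁻² · ((b⁵)⁻¹)) · (a⁻¹)) / ((a³)⁻¹)) · a²    [power of a power]
= (((a⁻² · b⁻⁵) · (a⁻¹)) / ((a³)⁻¹)) · a²    [power of a power]
= (((a⁻² · b⁻⁵) · a⁻¹) / a⁻³) · a²    [power of a power]
= a²·b⁻⁵    [quotient of powers; product of powers]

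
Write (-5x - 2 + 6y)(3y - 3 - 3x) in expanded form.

(-5x - 2 + 6y)(3y - 3 - 3x)
= -15xy + 15x + 15x^2 - 6y + 6 + 6x + 18y^2 - 18y - 18xy    [distributive law]
= -33xy + 21x + 15x^2 - 24y + 6 + 18y^2    [combine like terms]

-33xy + 21x + 15x^2 - 24y + 6 + 18y^2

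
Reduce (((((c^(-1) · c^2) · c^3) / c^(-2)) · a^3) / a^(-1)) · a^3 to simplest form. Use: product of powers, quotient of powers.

(((((c^(-1) · c^2) · c^3) / c^(-2)) · a^3) / a^(-1)) · a^3
= ((((c · c^3) / c^(-2)) · a^3) / a^(-1)) · a^3    [product of powers]
= (((c^4 / c^(-2)) · a^3) / a^(-1)) · a^3    [product of powers]
= ((c^6 · a^3) / a^(-1)) · a^3    [quotient of powers]
= a^7c^6    [quotient of powers; product of powers]

a^7c^6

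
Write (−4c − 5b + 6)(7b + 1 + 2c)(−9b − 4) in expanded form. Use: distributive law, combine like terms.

342b^2c + 80bc − 32c + 72bc^2 + 32c^2 + 315b^3 − 193b^2 − 202b − 24

(−4c − 5b + 6)(7b + 1 + 2c)(−9b − 4)
= (−28bc − 4c − 8c^2 − 35b^2 − 5b − 10bc + 42b + 6 + 12c)(−9b − 4)    [distributive law]
= (−38bc + 8c − 8c^2 − 35b^2 + 37b + 6)(−9b − 4)    [combine like terms]
= 342b^2c + 152bc − 72bc − 32c + 72bc^2 + 32c^2 + 315b^3 + 140b^2 − 333b^2 − 148b − 54b − 24    [distributive law]
= 342b^2c + 80bc − 32c + 72bc^2 + 32c^2 + 315b^3 − 193b^2 − 202b − 24    [combine like terms]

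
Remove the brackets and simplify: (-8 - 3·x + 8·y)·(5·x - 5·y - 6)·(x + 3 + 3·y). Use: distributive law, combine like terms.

(-8 - 3·x + 8·y)·(5·x - 5·y - 6)·(x + 3 + 3·y)
= (-40·x + 40·y + 48 - 15·x^2 + 15·x·y + 18·x + 40·x·y - 40·y^2 - 48·y)·(x + 3 + 3·y)    [distributive law]
= (-22·x - 8·y + 48 - 15·x^2 + 55·x·y - 40·y^2)·(x + 3 + 3·y)    [combine like terms]
= -22·x^2 - 66·x - 66·x·y - 8·x·y - 24·y - 24·y^2 + 48·x + 144 + 144·y - 15·x^3 - 45·x^2 - 45·x^2·y + 55·x^2·y + 165·x·y + 165·x·y^2 - 40·x·y^2 - 120·y^2 - 120·y^3    [distributive law]
= -67·x^2 - 18·x + 91·x·y + 120·y - 144·y^2 + 144 - 15·x^3 + 10·x^2·y + 125·x·y^2 - 120·y^3    [combine like terms]

-67·x^2 - 18·x + 91·x·y + 120·y - 144·y^2 + 144 - 15·x^3 + 10·x^2·y + 125·x·y^2 - 120·y^3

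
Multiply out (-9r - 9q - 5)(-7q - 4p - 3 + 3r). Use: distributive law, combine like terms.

(-9r - 9q - 5)(-7q - 4p - 3 + 3r)
= 63qr + 36pr + 27r - 27r^2 + 63q^2 + 36pq + 27q - 27qr + 35q + 20p + 15 - 15r    [distributive law]
= 36qr + 36pr + 12r - 27r^2 + 63q^2 + 36pq + 62q + 20p + 15    [combine like terms]

36qr + 36pr + 12r - 27r^2 + 63q^2 + 36pq + 62q + 20p + 15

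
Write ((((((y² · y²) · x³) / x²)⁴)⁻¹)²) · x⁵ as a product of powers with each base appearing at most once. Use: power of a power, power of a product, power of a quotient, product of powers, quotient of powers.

x⁻³·y⁻³²

((((((y² · y²) · x³) / x²)⁴)⁻¹)²) · x⁵
= (((((y² · y²) · x³) / x²)⁴)⁻²) · x⁵    [power of a power]
= ((((y² · y²) · x³) / x²)⁻⁸) · x⁵    [power of a power]
= ((((y² · y²) · x³)⁻⁸) / ((x²)⁻⁸)) · x⁵    [power of a quotient]
= ((((y² · y²)⁻⁸) · ((x³)⁻⁸)) / ((x²)⁻⁸)) · x⁵    [power of a product]
= (((((y²)⁻⁸) · ((y²)⁻⁸)) · ((x³)⁻⁸)) / ((x²)⁻⁸)) · x⁵    [power of a product]
= (((y⁻¹⁶ · ((y²)⁻⁸)) · ((x³)⁻⁸)) / ((x²)⁻⁸)) · x⁵    [power of a power]
= (((y⁻¹⁶ · y⁻¹⁶) · ((x³)⁻⁸)) / ((x²)⁻⁸)) · x⁵    [power of a power]
= ((y⁻³² · ((x³)⁻⁸)) / ((x²)⁻⁸)) · x⁵    [product of powers]
= ((y⁻³² · x⁻²⁴) / ((x²)⁻⁸)) · x⁵    [power of a power]
= ((y⁻³² · x⁻²⁴) / x⁻¹⁶) · x⁵    [power of a power]
= x⁻³·y⁻³²    [quotient of powers; product of powers]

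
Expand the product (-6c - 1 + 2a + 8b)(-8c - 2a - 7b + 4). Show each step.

48c^2 - 4ac - 22bc - 16c + 10a + 39b - 4 - 4a^2 - 30ab - 56b^2

(-6c - 1 + 2a + 8b)(-8c - 2a - 7b + 4)
= 48c^2 + 12ac + 42bc - 24c + 8c + 2a + 7b - 4 - 16ac - 4a^2 - 14ab + 8a - 64bc - 16ab - 56b^2 + 32b    [distributive law]
= 48c^2 - 4ac - 22bc - 16c + 10a + 39b - 4 - 4a^2 - 30ab - 56b^2    [combine like terms]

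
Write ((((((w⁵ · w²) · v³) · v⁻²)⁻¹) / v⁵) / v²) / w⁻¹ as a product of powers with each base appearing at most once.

((((((w⁵ · w²) · v³) · v⁻²)⁻¹) / v⁵) / v²) / w⁻¹
= ((((((w⁵ · w²) · v³)⁻¹) · ((v⁻²)⁻¹)) / v⁵) / v²) / w⁻¹    [power of a product]
= ((((((w⁵ · w²)⁻¹) · ((v³)⁻¹)) · ((v⁻²)⁻¹)) / v⁵) / v²) / w⁻¹    [power of a product]
= (((((((w⁵)⁻¹) · ((w²)⁻¹)) · ((v³)⁻¹)) · ((v⁻²)⁻¹)) / v⁵) / v²) / w⁻¹    [power of a product]
= (((((w⁻⁵ · ((w²)⁻¹)) · ((v³)⁻¹)) · ((v⁻²)⁻¹)) / v⁵) / v²) / w⁻¹    [power of a power]
= (((((w⁻⁵ · w⁻²) · ((v³)⁻¹)) · ((v⁻²)⁻¹)) / v⁵) / v²) / w⁻¹    [power of a power]
= ((((w⁻⁷ · ((v³)⁻¹)) · ((v⁻²)⁻¹)) / v⁵) / v²) / w⁻¹    [product of powers]
= ((((w⁻⁷ · v⁻³) · ((v⁻²)⁻¹)) / v⁵) / v²) / w⁻¹    [power of a power]
= ((((w⁻⁷ · v⁻³) · v²) / v⁵) / v²) / w⁻¹    [power of a power]
= v⁻⁸w⁻⁶    [quotient of powers; product of powers]

v⁻⁸w⁻⁶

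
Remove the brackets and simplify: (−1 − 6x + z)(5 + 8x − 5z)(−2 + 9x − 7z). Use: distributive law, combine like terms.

10 + 31x + 15z − 246x² + 280xz − 60z² − 432x³ + 678x²z − 311xz² + 35z³

(−1 − 6x + z)(5 + 8x − 5z)(−2 + 9x − 7z)
= (−5 − 8x + 5z − 30x − 48x² + 30xz + 5z + 8xz − 5z²)(−2 + 9x − 7z)    [distributive law]
= (−5 − 38x + 10z − 48x² + 38xz − 5z²)(−2 + 9x − 7z)    [combine like terms]
= 10 − 45x + 35z + 76x − 342x² + 266xz − 20z + 90xz − 70z² + 96x² − 432x³ + 336x²z − 76xz + 342x²z − 266xz² + 10z² − 45xz² + 35z³    [distributive law]
= 10 + 31x + 15z − 246x² + 280xz − 60z² − 432x³ + 678x²z − 311xz² + 35z³    [combine like terms]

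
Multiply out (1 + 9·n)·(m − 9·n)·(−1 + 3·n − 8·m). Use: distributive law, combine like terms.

(1 + 9·n)·(m − 9·n)·(−1 + 3·n − 8·m)
= (m − 9·n + 9·m·n − 81·n²)·(−1 + 3·n − 8·m)    [distributive law]
= −m + 3·m·n − 8·m² + 9·n − 27·n² + 72·m·n − 9·m·n + 27·m·n² − 72·m²·n + 81·n² − 243·n³ + 648·m·n²    [distributive law]
= −m + 66·m·n − 8·m² + 9·n + 54·n² + 675·m·n² − 72·m²·n − 243·n³    [combine like terms]

−m + 66·m·n − 8·m² + 9·n + 54·n² + 675·m·n² − 72·m²·n − 243·n³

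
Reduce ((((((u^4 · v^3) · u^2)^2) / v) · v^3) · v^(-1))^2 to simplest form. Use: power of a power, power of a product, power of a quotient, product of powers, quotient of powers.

u^24v^14

((((((u^4 · v^3) · u^2)^2) / v) · v^3) · v^(-1))^2
= ((((((u^4 · v^3) · u^2)^2) / v) · v^3)^2) · ((v^(-1))^2)    [power of a product]
= ((((((u^4 · v^3) · u^2)^2) / v)^2) · ((v^3)^2)) · ((v^(-1))^2)    [power of a product]
= ((((((u^4 · v^3) · u^2)^2)^2) / (v^2)) · ((v^3)^2)) · ((v^(-1))^2)    [power of a quotient]
= (((((u^4 · v^3) · u^2)^4) / (v^2)) · ((v^3)^2)) · ((v^(-1))^2)    [power of a power]
= (((((u^4 · v^3)^4) · ((u^2)^4)) / (v^2)) · ((v^3)^2)) · ((v^(-1))^2)    [power of a product]
= ((((((u^4)^4) · ((v^3)^4)) · ((u^2)^4)) / (v^2)) · ((v^3)^2)) · ((v^(-1))^2)    [power of a product]
= ((((u^16 · ((v^3)^4)) · ((u^2)^4)) / (v^2)) · ((v^3)^2)) · ((v^(-1))^2)    [power of a power]
= ((((u^16 · v^12) · ((u^2)^4)) / (v^2)) · ((v^3)^2)) · ((v^(-1))^2)    [power of a power]
= ((((u^16 · v^12) · u^8) / (v^2)) · ((v^3)^2)) · ((v^(-1))^2)    [power of a power]
= ((((u^16 · v^12) · u^8) / v^2) · v^6) · ((v^(-1))^2)    [power of a power]
= ((((u^16 · v^12) · u^8) / v^2) · v^6) · v^(-2)    [power of a power]
= u^24v^14    [quotient of powers; product of powers]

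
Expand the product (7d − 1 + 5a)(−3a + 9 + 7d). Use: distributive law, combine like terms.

(7d − 1 + 5a)(−3a + 9 + 7d)
= −21ad + 63d + 49d^2 + 3a − 9 − 7d − 15a^2 + 45a + 35ad    [distributive law]
= 14ad + 56d + 49d^2 + 48a − 9 − 15a^2    [combine like terms]

14ad + 56d + 49d^2 + 48a − 9 − 15a^2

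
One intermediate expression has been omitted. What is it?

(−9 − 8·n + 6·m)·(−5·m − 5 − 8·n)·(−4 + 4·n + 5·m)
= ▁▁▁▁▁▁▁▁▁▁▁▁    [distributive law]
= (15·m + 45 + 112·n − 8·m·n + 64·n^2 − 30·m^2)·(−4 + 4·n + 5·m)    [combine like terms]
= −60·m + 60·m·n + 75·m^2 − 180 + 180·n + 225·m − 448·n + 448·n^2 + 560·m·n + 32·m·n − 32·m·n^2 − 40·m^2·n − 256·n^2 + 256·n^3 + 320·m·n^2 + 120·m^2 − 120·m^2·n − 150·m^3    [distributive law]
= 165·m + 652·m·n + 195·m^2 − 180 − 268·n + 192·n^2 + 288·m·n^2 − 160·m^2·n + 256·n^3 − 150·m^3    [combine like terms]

Applying distributive law to the line above:

(45·m + 45 + 72·n + 40·m·n + 40·n + 64·n^2 − 30·m^2 − 30·m − 48·m·n)·(−4 + 4·n + 5·m)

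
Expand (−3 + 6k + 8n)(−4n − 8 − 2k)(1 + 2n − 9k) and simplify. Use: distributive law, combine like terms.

−4n − 136n^2 + 344kn + 24 − 258k + 366k^2 + 208kn^2 + 336k^2n + 108k^3 − 64n^3

(−3 + 6k + 8n)(−4n − 8 − 2k)(1 + 2n − 9k)
= (12n + 24 + 6k − 24kn − 48k − 12k^2 − 32n^2 − 64n − 16kn)(1 + 2n − 9k)    [distributive law]
= (−52n + 24 − 42k − 40kn − 12k^2 − 32n^2)(1 + 2n − 9k)    [combine like terms]
= −52n − 104n^2 + 468kn + 24 + 48n − 216k − 42k − 84kn + 378k^2 − 40kn − 80kn^2 + 360k^2n − 12k^2 − 24k^2n + 108k^3 − 32n^2 − 64n^3 + 288kn^2    [distributive law]
= −4n − 136n^2 + 344kn + 24 − 258k + 366k^2 + 208kn^2 + 336k^2n + 108k^3 − 64n^3    [combine like terms]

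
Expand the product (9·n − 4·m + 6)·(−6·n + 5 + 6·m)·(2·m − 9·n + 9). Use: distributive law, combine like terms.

−810·m·n^2 + 486·n^3 − 567·n^2 + 576·m·n − 189·n + 372·m^2·n − 184·m^2 + 204·m − 48·m^3 + 270

(9·n − 4·m + 6)·(−6·n + 5 + 6·m)·(2·m − 9·n + 9)
= (−54·n^2 + 45·n + 54·m·n + 24·m·n − 20·m − 24·m^2 − 36·n + 30 + 36·m)·(2·m − 9·n + 9)    [distributive law]
= (−54·n^2 + 9·n + 78·m·n + 16·m − 24·m^2 + 30)·(2·m − 9·n + 9)    [combine like terms]
= −108·m·n^2 + 486·n^3 − 486·n^2 + 18·m·n − 81·n^2 + 81·n + 156·m^2·n − 702·m·n^2 + 702·m·n + 32·m^2 − 144·m·n + 144·m − 48·m^3 + 216·m^2·n − 216·m^2 + 60·m − 270·n + 270    [distributive law]
= −810·m·n^2 + 486·n^3 − 567·n^2 + 576·m·n − 189·n + 372·m^2·n − 184·m^2 + 204·m − 48·m^3 + 270    [combine like terms]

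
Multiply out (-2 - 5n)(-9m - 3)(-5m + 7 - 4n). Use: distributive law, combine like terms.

(-2 - 5n)(-9m - 3)(-5m + 7 - 4n)
= (18m + 6 + 45mn + 15n)(-5m + 7 - 4n)    [distributive law]
= -90m^2 + 126m - 72mn - 30m + 42 - 24n - 225m^2n + 315mn - 180mn^2 - 75mn + 105n - 60n^2    [distributive law]
= -90m^2 + 96m + 168mn + 42 + 81n - 225m^2n - 180mn^2 - 60n^2    [combine like terms]

-90m^2 + 96m + 168mn + 42 + 81n - 225m^2n - 180mn^2 - 60n^2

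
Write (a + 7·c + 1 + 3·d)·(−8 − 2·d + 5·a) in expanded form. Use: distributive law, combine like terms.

−3·a + 13·a·d + 5·a² − 56·c − 14·c·d + 35·a·c − 8 − 26·d − 6·d²

(a + 7·c + 1 + 3·d)·(−8 − 2·d + 5·a)
= −8·a − 2·a·d + 5·a² − 56·c − 14·c·d + 35·a·c − 8 − 2·d + 5·a − 24·d − 6·d² + 15·a·d    [distributive law]
= −3·a + 13·a·d + 5·a² − 56·c − 14·c·d + 35·a·c − 8 − 26·d − 6·d²    [combine like terms]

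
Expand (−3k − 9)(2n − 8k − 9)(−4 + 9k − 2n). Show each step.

−336kn − 102k^2n + 12kn^2 + 795k^2 + 216k^3 + 333k − 90n + 36n^2 − 324

(−3k − 9)(2n − 8k − 9)(−4 + 9k − 2n)
= (−6kn + 24k^2 + 27k − 18n + 72k + 81)(−4 + 9k − 2n)    [distributive law]
= (−6kn + 24k^2 + 99k − 18n + 81)(−4 + 9k − 2n)    [combine like terms]
= 24kn − 54k^2n + 12kn^2 − 96k^2 + 216k^3 − 48k^2n − 396k + 891k^2 − 198kn + 72n − 162kn + 36n^2 − 324 + 729k − 162n    [distributive law]
= −336kn − 102k^2n + 12kn^2 + 795k^2 + 216k^3 + 333k − 90n + 36n^2 − 324    [combine like terms]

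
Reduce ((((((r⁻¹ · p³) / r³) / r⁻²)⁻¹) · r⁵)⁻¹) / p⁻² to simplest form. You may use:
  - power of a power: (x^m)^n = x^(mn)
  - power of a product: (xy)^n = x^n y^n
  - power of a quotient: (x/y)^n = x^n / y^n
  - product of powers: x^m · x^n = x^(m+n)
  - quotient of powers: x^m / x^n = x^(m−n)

((((((r⁻¹ · p³) / r³) / r⁻²)⁻¹) · r⁵)⁻¹) / p⁻²
= ((((((r⁻¹ · p³) / r³) / r⁻²)⁻¹)⁻¹) · ((r⁵)⁻¹)) / p⁻²    [power of a product]
= (((((r⁻¹ · p³) / r³) / r⁻²)¹) · ((r⁵)⁻¹)) / p⁻²    [power of a power]
= (((((r⁻¹ · p³) / r³)¹) / ((r⁻²)¹)) · ((r⁵)⁻¹)) / p⁻²    [power of a quotient]
= (((((r⁻¹ · p³)¹) / ((r³)¹)) / ((r⁻²)¹)) · ((r⁵)⁻¹)) / p⁻²    [power of a quotient]
= ((((((r⁻¹)¹) · ((p³)¹)) / ((r³)¹)) / ((r⁻²)¹)) · ((r⁵)⁻¹)) / p⁻²    [power of a product]
= ((((r⁻¹ · ((p³)¹)) / ((r³)¹)) / ((r⁻²)¹)) · ((r⁵)⁻¹)) / p⁻²    [power of a power]
= ((((r⁻¹ · p³) / ((r³)¹)) / ((r⁻²)¹)) · ((r⁵)⁻¹)) / p⁻²    [power of a power]
= ((((r⁻¹ · p³) / r³) / ((r⁻²)¹)) · ((r⁵)⁻¹)) / p⁻²    [power of a power]
= ((((r⁻¹ · p³) / r³) / r⁻²) · ((r⁵)⁻¹)) / p⁻²    [power of a power]
= ((((r⁻¹ · p³) / r³) / r⁻²) · r⁻⁵) / p⁻²    [power of a power]
= p⁵·r⁻⁷    [quotient of powers; product of powers]

p⁵·r⁻⁷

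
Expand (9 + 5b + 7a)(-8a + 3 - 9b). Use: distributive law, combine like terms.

(9 + 5b + 7a)(-8a + 3 - 9b)
= -72a + 27 - 81b - 40ab + 15b - 45b^2 - 56a^2 + 21a - 63ab    [distributive law]
= -51a + 27 - 66b - 103ab - 45b^2 - 56a^2    [combine like terms]

-51a + 27 - 66b - 103ab - 45b^2 - 56a^2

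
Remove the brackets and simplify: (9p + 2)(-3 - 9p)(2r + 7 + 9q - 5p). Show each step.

-90pr - 285p - 405pq - 342p^2 - 162p^2r - 729p^2q + 405p^3 - 12r - 42 - 54q

(9p + 2)(-3 - 9p)(2r + 7 + 9q - 5p)
= (-27p - 81p^2 - 6 - 18p)(2r + 7 + 9q - 5p)    [distributive law]
= (-45p - 81p^2 - 6)(2r + 7 + 9q - 5p)    [combine like terms]
= -90pr - 315p - 405pq + 225p^2 - 162p^2r - 567p^2 - 729p^2q + 405p^3 - 12r - 42 - 54q + 30p    [distributive law]
= -90pr - 285p - 405pq - 342p^2 - 162p^2r - 729p^2q + 405p^3 - 12r - 42 - 54q    [combine like terms]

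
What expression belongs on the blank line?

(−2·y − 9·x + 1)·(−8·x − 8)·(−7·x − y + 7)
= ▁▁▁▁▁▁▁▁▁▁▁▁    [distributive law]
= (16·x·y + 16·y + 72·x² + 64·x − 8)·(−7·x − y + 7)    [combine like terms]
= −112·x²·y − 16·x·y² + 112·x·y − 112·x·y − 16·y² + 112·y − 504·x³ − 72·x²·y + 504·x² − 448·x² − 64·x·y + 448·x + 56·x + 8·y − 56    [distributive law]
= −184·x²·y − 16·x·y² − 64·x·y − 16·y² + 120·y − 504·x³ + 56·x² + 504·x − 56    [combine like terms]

Applying distributive law to the line above:

(16·x·y + 16·y + 72·x² + 72·x − 8·x − 8)·(−7·x − y + 7)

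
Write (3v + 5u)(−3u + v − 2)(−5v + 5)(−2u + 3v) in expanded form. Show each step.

(3v + 5u)(−3u + v − 2)(−5v + 5)(−2u + 3v)
= (−9uv + 3v^2 − 6v − 15u^2 + 5uv − 10u)(−5v + 5)(−2u + 3v)    [distributive law]
= (−4uv + 3v^2 − 6v − 15u^2 − 10u)(−5v + 5)(−2u + 3v)    [combine like terms]
= (20uv^2 − 20uv − 15v^3 + 15v^2 + 30v^2 − 30v + 75u^2v − 75u^2 + 50uv − 50u)(−2u + 3v)    [distributive law]
= (20uv^2 + 30uv − 15v^3 + 45v^2 − 30v + 75u^2v − 75u^2 − 50u)(−2u + 3v)    [combine like terms]
= −40u^2v^2 + 60uv^3 − 60u^2v + 90uv^2 + 30uv^3 − 45v^4 − 90uv^2 + 135v^3 + 60uv − 90v^2 − 150u^3v + 225u^2v^2 + 150u^3 − 225u^2v + 100u^2 − 150uv    [distributive law]
= 185u^2v^2 + 90uv^3 − 285u^2v − 45v^4 + 135v^3 − 90uv − 90v^2 − 150u^3v + 150u^3 + 100u^2    [combine like terms]

185u^2v^2 + 90uv^3 − 285u^2v − 45v^4 + 135v^3 − 90uv − 90v^2 − 150u^3v + 150u^3 + 100u^2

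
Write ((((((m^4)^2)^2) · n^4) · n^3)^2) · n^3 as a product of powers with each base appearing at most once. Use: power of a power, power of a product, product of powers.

m^32n^17

((((((m^4)^2)^2) · n^4) · n^3)^2) · n^3
= ((((((m^4)^2)^2) · n^4)^2) · ((n^3)^2)) · n^3    [power of a product]
= ((((((m^4)^2)^2)^2) · ((n^4)^2)) · ((n^3)^2)) · n^3    [power of a product]
= (((((m^4)^2)^4) · ((n^4)^2)) · ((n^3)^2)) · n^3    [power of a power]
= ((((m^4)^8) · ((n^4)^2)) · ((n^3)^2)) · n^3    [power of a power]
= (((m^32) · ((n^4)^2)) · ((n^3)^2)) · n^3    [power of a power]
= ((m^32 · n^8) · ((n^3)^2)) · n^3    [power of a power]
= ((m^32 · n^8) · n^6) · n^3    [power of a power]
= m^32n^17    [product of powers]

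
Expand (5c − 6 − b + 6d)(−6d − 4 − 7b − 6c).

−66cd + 16c − 29bc − 30c^2 + 12d + 24 + 46b − 36bd + 7b^2 − 36d^2

(5c − 6 − b + 6d)(−6d − 4 − 7b − 6c)
= −30cd − 20c − 35bc − 30c^2 + 36d + 24 + 42b + 36c + 6bd + 4b + 7b^2 + 6bc − 36d^2 − 24d − 42bd − 36cd    [distributive law]
= −66cd + 16c − 29bc − 30c^2 + 12d + 24 + 46b − 36bd + 7b^2 − 36d^2    [combine like terms]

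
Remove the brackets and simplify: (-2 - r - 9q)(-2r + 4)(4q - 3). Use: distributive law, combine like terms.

(-2 - r - 9q)(-2r + 4)(4q - 3)
= (4r - 8 + 2r² - 4r + 18qr - 36q)(4q - 3)    [distributive law]
= (-8 + 2r² + 18qr - 36q)(4q - 3)    [combine like terms]
= -32q + 24 + 8qr² - 6r² + 72q²r - 54qr - 144q² + 108q    [distributive law]
= 76q + 24 + 8qr² - 6r² + 72q²r - 54qr - 144q²    [combine like terms]

76q + 24 + 8qr² - 6r² + 72q²r - 54qr - 144q²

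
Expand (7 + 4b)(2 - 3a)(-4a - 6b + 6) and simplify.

(7 + 4b)(2 - 3a)(-4a - 6b + 6)
= (14 - 21a + 8b - 12ab)(-4a - 6b + 6)    [distributive law]
= -56a - 84b + 84 + 84a² + 126ab - 126a - 32ab - 48b² + 48b + 48a²b + 72ab² - 72ab    [distributive law]
= -182a - 36b + 84 + 84a² + 22ab - 48b² + 48a²b + 72ab²    [combine like terms]

-182a - 36b + 84 + 84a² + 22ab - 48b² + 48a²b + 72ab²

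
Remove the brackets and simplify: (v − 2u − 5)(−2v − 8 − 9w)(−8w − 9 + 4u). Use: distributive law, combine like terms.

16v^2w + 18v^2 − 8uv^2 + 65vw − 18v − 28uv + 72vw^2 − 68uvw + 16u^2v − 110uw + 16u + 64u^2 − 144uw^2 + 72u^2w − 725w − 360 − 360w^2

(v − 2u − 5)(−2v − 8 − 9w)(−8w − 9 + 4u)
= (−2v^2 − 8v − 9vw + 4uv + 16u + 18uw + 10v + 40 + 45w)(−8w − 9 + 4u)    [distributive law]
= (−2v^2 + 2v − 9vw + 4uv + 16u + 18uw + 40 + 45w)(−8w − 9 + 4u)    [combine like terms]
= 16v^2w + 18v^2 − 8uv^2 − 16vw − 18v + 8uv + 72vw^2 + 81vw − 36uvw − 32uvw − 36uv + 16u^2v − 128uw − 144u + 64u^2 − 144uw^2 − 162uw + 72u^2w − 320w − 360 + 160u − 360w^2 − 405w + 180uw    [distributive law]
= 16v^2w + 18v^2 − 8uv^2 + 65vw − 18v − 28uv + 72vw^2 − 68uvw + 16u^2v − 110uw + 16u + 64u^2 − 144uw^2 + 72u^2w − 725w − 360 − 360w^2    [combine like terms]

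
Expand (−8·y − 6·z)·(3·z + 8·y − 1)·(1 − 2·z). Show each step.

−88·y·z + 144·y·z² − 64·y² + 128·y²·z + 8·y − 30·z² + 36·z³ + 6·z

(−8·y − 6·z)·(3·z + 8·y − 1)·(1 − 2·z)
= (−24·y·z − 64·y² + 8·y − 18·z² − 48·y·z + 6·z)·(1 − 2·z)    [distributive law]
= (−72·y·z − 64·y² + 8·y − 18·z² + 6·z)·(1 − 2·z)    [combine like terms]
= −72·y·z + 144·y·z² − 64·y² + 128·y²·z + 8·y − 16·y·z − 18·z² + 36·z³ + 6·z − 12·z²    [distributive law]
= −88·y·z + 144·y·z² − 64·y² + 128·y²·z + 8·y − 30·z² + 36·z³ + 6·z    [combine like terms]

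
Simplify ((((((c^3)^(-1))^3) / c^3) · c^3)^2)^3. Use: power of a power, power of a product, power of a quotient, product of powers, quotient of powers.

c^(-54)

((((((c^3)^(-1))^3) / c^3) · c^3)^2)^3
= (((((c^3)^(-1))^3) / c^3) · c^3)^6    [power of a power]
= (((((c^3)^(-1))^3) / c^3)^6) · ((c^3)^6)    [power of a product]
= (((((c^3)^(-1))^3)^6) / ((c^3)^6)) · ((c^3)^6)    [power of a quotient]
= ((((c^3)^(-1))^18) / ((c^3)^6)) · ((c^3)^6)    [power of a power]
= (((c^3)^(-18)) / ((c^3)^6)) · ((c^3)^6)    [power of a power]
= (c^(-54) / ((c^3)^6)) · ((c^3)^6)    [power of a power]
= (c^(-54) / c^18) · ((c^3)^6)    [power of a power]
= c^(-72) · ((c^3)^6)    [quotient of powers]
= c^(-72) · c^18    [power of a power]
= c^(-54)    [product of powers]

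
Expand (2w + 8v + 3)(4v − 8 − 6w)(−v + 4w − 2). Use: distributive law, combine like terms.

168v²w − 148vw² − 94vw − 112w² − 28w − 48w³ − 32v³ − 12v² + 128v + 48

(2w + 8v + 3)(4v − 8 − 6w)(−v + 4w − 2)
= (8vw − 16w − 12w² + 32v² − 64v − 48vw + 12v − 24 − 18w)(−v + 4w − 2)    [distributive law]
= (−40vw − 34w − 12w² + 32v² − 52v − 24)(−v + 4w − 2)    [combine like terms]
= 40v²w − 160vw² + 80vw + 34vw − 136w² + 68w + 12vw² − 48w³ + 24w² − 32v³ + 128v²w − 64v² + 52v² − 208vw + 104v + 24v − 96w + 48    [distributive law]
= 168v²w − 148vw² − 94vw − 112w² − 28w − 48w³ − 32v³ − 12v² + 128v + 48    [combine like terms]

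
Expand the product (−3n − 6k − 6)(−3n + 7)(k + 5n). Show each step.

99kn^2 + 45n^3 − 213kn − 15n^2 + 18k^2n − 42k^2 − 42k − 210n

(−3n − 6k − 6)(−3n + 7)(k + 5n)
= (9n^2 − 21n + 18kn − 42k + 18n − 42)(k + 5n)    [distributive law]
= (9n^2 − 3n + 18kn − 42k − 42)(k + 5n)    [combine like terms]
= 9kn^2 + 45n^3 − 3kn − 15n^2 + 18k^2n + 90kn^2 − 42k^2 − 210kn − 42k − 210n    [distributive law]
= 99kn^2 + 45n^3 − 213kn − 15n^2 + 18k^2n − 42k^2 − 42k − 210n    [combine like terms]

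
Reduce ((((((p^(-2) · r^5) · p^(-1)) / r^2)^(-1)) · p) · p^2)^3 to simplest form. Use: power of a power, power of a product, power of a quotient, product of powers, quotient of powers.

p^18r^(-9)

((((((p^(-2) · r^5) · p^(-1)) / r^2)^(-1)) · p) · p^2)^3
= ((((((p^(-2) · r^5) · p^(-1)) / r^2)^(-1)) · p)^3) · ((p^2)^3)    [power of a product]
= ((((((p^(-2) · r^5) · p^(-1)) / r^2)^(-1))^3) · (p^3)) · ((p^2)^3)    [power of a product]
= (((((p^(-2) · r^5) · p^(-1)) / r^2)^(-3)) · (p^3)) · ((p^2)^3)    [power of a power]
= (((((p^(-2) · r^5) · p^(-1))^(-3)) / ((r^2)^(-3))) · (p^3)) · ((p^2)^3)    [power of a quotient]
= (((((p^(-2) · r^5)^(-3)) · ((p^(-1))^(-3))) / ((r^2)^(-3))) · (p^3)) · ((p^2)^3)    [power of a product]
= ((((((p^(-2))^(-3)) · ((r^5)^(-3))) · ((p^(-1))^(-3))) / ((r^2)^(-3))) · (p^3)) · ((p^2)^3)    [power of a product]
= ((((p^6 · ((r^5)^(-3))) · ((p^(-1))^(-3))) / ((r^2)^(-3))) · (p^3)) · ((p^2)^3)    [power of a power]
= ((((p^6 · r^(-15)) · ((p^(-1))^(-3))) / ((r^2)^(-3))) · (p^3)) · ((p^2)^3)    [power of a power]
= ((((p^6 · r^(-15)) · p^3) / ((r^2)^(-3))) · (p^3)) · ((p^2)^3)    [power of a power]
= ((((p^6 · r^(-15)) · p^3) / r^(-6)) · (p^3)) · ((p^2)^3)    [power of a power]
= ((((p^6 · r^(-15)) · p^3) / r^(-6)) · p^3) · p^6    [power of a power]
= p^18r^(-9)    [quotient of powers; product of powers]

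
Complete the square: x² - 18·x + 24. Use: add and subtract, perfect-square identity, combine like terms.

(x - 9)² - 57

x² - 18·x + 24
= x² - 18·x + 81 - 81 + 24    [add and subtract 81]
= (x - 9)² - 81 + 24    [perfect-square identity]
= (x - 9)² - 57    [combine constants]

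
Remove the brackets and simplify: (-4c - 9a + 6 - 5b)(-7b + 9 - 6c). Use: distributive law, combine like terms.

(-4c - 9a + 6 - 5b)(-7b + 9 - 6c)
= 28bc - 36c + 24c^2 + 63ab - 81a + 54ac - 42b + 54 - 36c + 35b^2 - 45b + 30bc    [distributive law]
= 58bc - 72c + 24c^2 + 63ab - 81a + 54ac - 87b + 54 + 35b^2    [combine like terms]

58bc - 72c + 24c^2 + 63ab - 81a + 54ac - 87b + 54 + 35b^2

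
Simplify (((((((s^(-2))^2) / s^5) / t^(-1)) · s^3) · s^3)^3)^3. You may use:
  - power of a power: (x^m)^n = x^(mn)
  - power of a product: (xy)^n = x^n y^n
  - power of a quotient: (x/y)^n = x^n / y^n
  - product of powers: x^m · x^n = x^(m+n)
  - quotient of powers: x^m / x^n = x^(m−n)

(((((((s^(-2))^2) / s^5) / t^(-1)) · s^3) · s^3)^3)^3
= ((((((s^(-2))^2) / s^5) / t^(-1)) · s^3) · s^3)^9    [power of a power]
= ((((((s^(-2))^2) / s^5) / t^(-1)) · s^3)^9) · ((s^3)^9)    [power of a product]
= ((((((s^(-2))^2) / s^5) / t^(-1))^9) · ((s^3)^9)) · ((s^3)^9)    [power of a product]
= ((((((s^(-2))^2) / s^5)^9) / ((t^(-1))^9)) · ((s^3)^9)) · ((s^3)^9)    [power of a quotient]
= ((((((s^(-2))^2)^9) / ((s^5)^9)) / ((t^(-1))^9)) · ((s^3)^9)) · ((s^3)^9)    [power of a quotient]
= (((((s^(-2))^18) / ((s^5)^9)) / ((t^(-1))^9)) · ((s^3)^9)) · ((s^3)^9)    [power of a power]
= (((s^(-36) / ((s^5)^9)) / ((t^(-1))^9)) · ((s^3)^9)) · ((s^3)^9)    [power of a power]
= (((s^(-36) / s^45) / ((t^(-1))^9)) · ((s^3)^9)) · ((s^3)^9)    [power of a power]
= ((s^(-81) / ((t^(-1))^9)) · ((s^3)^9)) · ((s^3)^9)    [quotient of powers]
= ((s^(-81) / t^(-9)) · ((s^3)^9)) · ((s^3)^9)    [power of a power]
= ((s^(-81) / t^(-9)) · s^27) · ((s^3)^9)    [power of a power]
= ((s^(-81) / t^(-9)) · s^27) · s^27    [power of a power]
= s^(-27)t^9    [quotient of powers; product of powers]

s^(-27)t^9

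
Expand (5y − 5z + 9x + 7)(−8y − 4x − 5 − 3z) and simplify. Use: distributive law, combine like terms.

(5y − 5z + 9x + 7)(−8y − 4x − 5 − 3z)
= −40y^2 − 20xy − 25y − 15yz + 40yz + 20xz + 25z + 15z^2 − 72xy − 36x^2 − 45x − 27xz − 56y − 28x − 35 − 21z    [distributive law]
= −40y^2 − 92xy − 81y + 25yz − 7xz + 4z + 15z^2 − 36x^2 − 73x − 35    [combine like terms]

−40y^2 − 92xy − 81y + 25yz − 7xz + 4z + 15z^2 − 36x^2 − 73x − 35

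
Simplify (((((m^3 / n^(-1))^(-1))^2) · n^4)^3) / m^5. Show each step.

(((((m^3 / n^(-1))^(-1))^2) · n^4)^3) / m^5
= (((((m^3 / n^(-1))^(-1))^2)^3) · ((n^4)^3)) / m^5    [power of a product]
= ((((m^3 / n^(-1))^(-1))^6) · ((n^4)^3)) / m^5    [power of a power]
= (((m^3 / n^(-1))^(-6)) · ((n^4)^3)) / m^5    [power of a power]
= ((((m^3)^(-6)) / ((n^(-1))^(-6))) · ((n^4)^3)) / m^5    [power of a quotient]
= ((m^(-18) / ((n^(-1))^(-6))) · ((n^4)^3)) / m^5    [power of a power]
= ((m^(-18) / n^6) · ((n^4)^3)) / m^5    [power of a power]
= ((m^(-18) / n^6) · n^12) / m^5    [power of a power]
= m^(-23)n^6    [quotient of powers]

m^(-23)n^6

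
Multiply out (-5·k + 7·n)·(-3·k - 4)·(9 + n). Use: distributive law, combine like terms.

(-5·k + 7·n)·(-3·k - 4)·(9 + n)
= (15·k^2 + 20·k - 21·k·n - 28·n)·(9 + n)    [distributive law]
= 135·k^2 + 15·k^2·n + 180·k + 20·k·n - 189·k·n - 21·k·n^2 - 252·n - 28·n^2    [distributive law]
= 135·k^2 + 15·k^2·n + 180·k - 169·k·n - 21·k·n^2 - 252·n - 28·n^2    [combine like terms]

135·k^2 + 15·k^2·n + 180·k - 169·k·n - 21·k·n^2 - 252·n - 28·n^2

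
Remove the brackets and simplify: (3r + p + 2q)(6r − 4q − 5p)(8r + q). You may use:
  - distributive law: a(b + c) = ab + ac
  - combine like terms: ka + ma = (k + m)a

(3r + p + 2q)(6r − 4q − 5p)(8r + q)
= (18r² − 12qr − 15pr + 6pr − 4pq − 5p² + 12qr − 8q² − 10pq)(8r + q)    [distributive law]
= (18r² − 9pr − 14pq − 5p² − 8q²)(8r + q)    [combine like terms]
= 144r³ + 18qr² − 72pr² − 9pqr − 112pqr − 14pq² − 40p²r − 5p²q − 64q²r − 8q³    [distributive law]
= 144r³ + 18qr² − 72pr² − 121pqr − 14pq² − 40p²r − 5p²q − 64q²r − 8q³    [combine like terms]

144r³ + 18qr² − 72pr² − 121pqr − 14pq² − 40p²r − 5p²q − 64q²r − 8q³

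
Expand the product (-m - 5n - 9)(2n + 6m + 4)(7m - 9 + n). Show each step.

-230m²n - 36mn - 102mn² - 42m³ - 352m² + 270m + 52n² - 10n³ + 306n + 324

(-m - 5n - 9)(2n + 6m + 4)(7m - 9 + n)
= (-2mn - 6m² - 4m - 10n² - 30mn - 20n - 18n - 54m - 36)(7m - 9 + n)    [distributive law]
= (-32mn - 6m² - 58m - 10n² - 38n - 36)(7m - 9 + n)    [combine like terms]
= -224m²n + 288mn - 32mn² - 42m³ + 54m² - 6m²n - 406m² + 522m - 58mn - 70mn² + 90n² - 10n³ - 266mn + 342n - 38n² - 252m + 324 - 36n    [distributive law]
= -230m²n - 36mn - 102mn² - 42m³ - 352m² + 270m + 52n² - 10n³ + 306n + 324    [combine like terms]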